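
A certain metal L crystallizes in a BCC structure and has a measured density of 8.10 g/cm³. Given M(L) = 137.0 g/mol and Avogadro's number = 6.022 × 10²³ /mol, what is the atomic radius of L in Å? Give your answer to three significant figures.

For a BCC cell (Z = 2), a³ = Z·M/(N_A·ρ) = 2 × 137.0 / (6.022 × 10²³ × 8.100) = 5.617 × 10^-23 cm³, so a = 3.830 × 10^-8 cm = 3.830 Å.
Atoms touch along the body diagonal, so √3·a = 4r, so r = 0.4330 × a = 1.66 Å.

1.66 Å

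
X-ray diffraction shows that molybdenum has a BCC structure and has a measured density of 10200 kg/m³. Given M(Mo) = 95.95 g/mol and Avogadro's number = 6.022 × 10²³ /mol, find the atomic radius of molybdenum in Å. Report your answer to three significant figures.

1.36 Å

For a BCC cell (Z = 2), a³ = Z·M/(N_A·ρ) = 2 × 95.95 / (6.022 × 10²³ × 10.20) = 3.124 × 10^-23 cm³, so a = 3.150 × 10^-8 cm = 3.150 Å.
Atoms touch along the body diagonal, so √3·a = 4r, so r = 0.4330 × a = 1.36 Å.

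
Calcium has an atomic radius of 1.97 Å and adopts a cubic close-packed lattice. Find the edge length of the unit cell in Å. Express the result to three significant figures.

5.57 Å

In an FCC lattice, atoms touch along the face diagonal, so √2·a = 4r.
a = 4r/√2 = 4 × 1.97 / 1.4142 = 5.57 Å.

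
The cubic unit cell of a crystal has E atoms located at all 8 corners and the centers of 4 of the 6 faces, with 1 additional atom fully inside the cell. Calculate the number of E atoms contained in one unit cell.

4

Corner atoms are shared by 8 cells (1/8 each), face atoms by 2 (1/2 each), interior atoms are unshared.
Net atoms = 8 × 1/8 + 4 × 1/2 + 1 = 1 + 2 + 1 = 4.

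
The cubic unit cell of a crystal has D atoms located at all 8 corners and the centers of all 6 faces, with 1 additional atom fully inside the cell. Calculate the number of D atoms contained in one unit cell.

Corner atoms are shared by 8 cells (1/8 each), face atoms by 2 (1/2 each), interior atoms are unshared.
Net atoms = 8 × 1/8 + 6 × 1/2 + 1 = 1 + 3 + 1 = 5.

5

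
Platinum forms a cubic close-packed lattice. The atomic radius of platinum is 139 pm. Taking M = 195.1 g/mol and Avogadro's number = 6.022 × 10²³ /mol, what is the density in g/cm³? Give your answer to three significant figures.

In an FCC lattice, atoms touch along the face diagonal, so √2·a = 4r, giving a = 393.2 pm = 3.932 × 10^-8 cm.
With Z = 4, ρ = Z·M/(N_A·a³) = 4 × 195.1 / (6.022 × 10²³ × 6.077 × 10^-23) = 21.33 g/cm³.

21.3 g/cm³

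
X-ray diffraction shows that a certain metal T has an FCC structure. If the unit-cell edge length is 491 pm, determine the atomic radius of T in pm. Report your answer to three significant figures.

174 pm

In an FCC lattice, atoms touch along the face diagonal, so √2·a = 4r.
r = √2·a/4 = 1.4142 × 491 / 4 = 174 pm.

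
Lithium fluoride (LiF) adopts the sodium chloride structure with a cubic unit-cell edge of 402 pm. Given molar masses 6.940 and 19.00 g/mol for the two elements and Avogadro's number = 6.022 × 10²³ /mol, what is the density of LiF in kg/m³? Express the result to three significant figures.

2650 kg/m³

The sodium chloride structure contains Z = 4 formula units per cell; M(LiF) = 6.940 + 19.00 = 25.94 g/mol.
a³ = (4.020 × 10^-8 cm)³ = 6.496 × 10^-23 cm³.
ρ = 4 × 25.94 / (6.022 × 10²³ × 6.496 × 10^-23) = 2.652 g/cm³ = 2650 kg/m³.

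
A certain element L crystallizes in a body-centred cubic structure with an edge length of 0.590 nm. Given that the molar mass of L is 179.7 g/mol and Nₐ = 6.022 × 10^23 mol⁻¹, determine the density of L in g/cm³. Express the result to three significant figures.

2.91 g/cm³

A BCC unit cell contains Z = 2 atoms.
Cell volume: a³ = (0.590 nm)³ = (5.900 × 10^-8 cm)³ = 2.054 × 10^-22 cm³.
ρ = Z·M/(N_A·a³) = 2 × 179.7 / (6.022 × 10²³ × 2.054 × 10^-22) = 2.906 g/cm³.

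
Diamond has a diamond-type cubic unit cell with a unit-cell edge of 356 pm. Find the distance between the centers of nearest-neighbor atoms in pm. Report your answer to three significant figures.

154 pm

In a diamond cubic structure, nearest neighbors lie along the body diagonal with √3·a = 8r; the nearest-neighbor distance equals 2r = 0.4330·a.
d = 0.4330 × 356 = 154 pm.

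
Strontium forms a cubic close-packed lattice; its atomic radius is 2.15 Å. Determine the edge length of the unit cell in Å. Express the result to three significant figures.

6.08 Å

In an FCC lattice, atoms touch along the face diagonal, so √2·a = 4r.
a = 4r/√2 = 4 × 2.15 / 1.4142 = 6.08 Å.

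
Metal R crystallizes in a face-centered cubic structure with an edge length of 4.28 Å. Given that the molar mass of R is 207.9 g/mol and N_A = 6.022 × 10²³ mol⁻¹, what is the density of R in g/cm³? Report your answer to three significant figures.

An FCC unit cell contains Z = 4 atoms.
Cell volume: a³ = (4.28 Å)³ = (4.280 × 10^-8 cm)³ = 7.840 × 10^-23 cm³.
ρ = Z·M/(N_A·a³) = 4 × 207.9 / (6.022 × 10²³ × 7.840 × 10^-23) = 17.61 g/cm³.

17.6 g/cm³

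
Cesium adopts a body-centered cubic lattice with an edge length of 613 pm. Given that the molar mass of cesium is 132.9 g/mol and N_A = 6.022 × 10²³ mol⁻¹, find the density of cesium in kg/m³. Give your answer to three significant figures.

1920 kg/m³

A BCC unit cell contains Z = 2 atoms.
Cell volume: a³ = (613 pm)³ = (6.130 × 10^-8 cm)³ = 2.303 × 10^-22 cm³.
ρ = Z·M/(N_A·a³) = 2 × 132.9 / (6.022 × 10²³ × 2.303 × 10^-22) = 1.916 g/cm³ = 1920 kg/m³.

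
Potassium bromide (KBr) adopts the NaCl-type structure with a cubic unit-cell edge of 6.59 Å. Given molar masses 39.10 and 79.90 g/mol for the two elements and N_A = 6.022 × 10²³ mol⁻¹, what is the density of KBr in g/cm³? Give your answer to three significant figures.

The NaCl-type structure contains Z = 4 formula units per cell; M(KBr) = 39.10 + 79.90 = 119.0 g/mol.
a³ = (6.590 × 10^-8 cm)³ = 2.862 × 10^-22 cm³.
ρ = 4 × 119.0 / (6.022 × 10²³ × 2.862 × 10^-22) = 2.762 g/cm³.

2.76 g/cm³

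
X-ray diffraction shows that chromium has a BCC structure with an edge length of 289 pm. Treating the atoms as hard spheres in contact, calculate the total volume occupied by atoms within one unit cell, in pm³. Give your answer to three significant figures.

In a BCC lattice atoms touch along the body diagonal, so √3·a = 4r, so r = 0.4330a = 125.1 pm.
V_atoms = Z × (4/3)πr³ = 2 × (4/3)π × (125.1)³ = 1.64 × 10^7 pm³.

1.64 × 10^7 pm³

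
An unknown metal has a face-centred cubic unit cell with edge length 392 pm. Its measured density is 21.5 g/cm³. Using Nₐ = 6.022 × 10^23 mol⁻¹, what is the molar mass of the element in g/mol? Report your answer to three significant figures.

195 g/mol

An FCC cell has Z = 4 atoms; a = 3.920 × 10^-8 cm.
M = ρ·N_A·a³/Z = 21.5 × 6.022 × 10²³ × 6.024 × 10^-23 / 4 = 195 g/mol.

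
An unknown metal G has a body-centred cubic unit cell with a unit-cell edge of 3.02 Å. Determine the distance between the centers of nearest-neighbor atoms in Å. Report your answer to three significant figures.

In a BCC structure, atoms touch along the body diagonal, so √3·a = 4r; the nearest-neighbor distance equals 2r = 0.8660·a.
d = 0.8660 × 3.02 = 2.62 Å.

2.62 Å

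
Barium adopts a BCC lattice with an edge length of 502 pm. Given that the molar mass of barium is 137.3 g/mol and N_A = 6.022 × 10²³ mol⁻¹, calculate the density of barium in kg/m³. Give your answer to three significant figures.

A BCC unit cell contains Z = 2 atoms.
Cell volume: a³ = (502 pm)³ = (5.020 × 10^-8 cm)³ = 1.265 × 10^-22 cm³.
ρ = Z·M/(N_A·a³) = 2 × 137.3 / (6.022 × 10²³ × 1.265 × 10^-22) = 3.605 g/cm³ = 3600 kg/m³.

3600 kg/m³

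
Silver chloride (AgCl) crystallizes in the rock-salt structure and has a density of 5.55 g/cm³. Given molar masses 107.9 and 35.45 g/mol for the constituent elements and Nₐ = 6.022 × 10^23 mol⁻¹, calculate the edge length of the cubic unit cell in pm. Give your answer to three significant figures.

M(AgCl) = 143.35 g/mol; Z = 4 formula units per cell.
a³ = Z·M/(N_A·ρ) = 4 × 143.35 / (6.022 × 10²³ × 5.55) = 1.716 × 10^-22 cm³, so a = 5.557 × 10^-8 cm = 556 pm.

556 pm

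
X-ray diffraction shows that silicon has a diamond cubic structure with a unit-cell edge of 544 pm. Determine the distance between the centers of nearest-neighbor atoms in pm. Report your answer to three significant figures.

236 pm

In a diamond cubic structure, nearest neighbors lie along the body diagonal with √3·a = 8r; the nearest-neighbor distance equals 2r = 0.4330·a.
d = 0.4330 × 544 = 236 pm.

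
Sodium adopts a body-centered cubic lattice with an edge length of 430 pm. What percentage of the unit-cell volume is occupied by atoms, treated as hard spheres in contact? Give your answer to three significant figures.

68.0%

In a BCC lattice atoms touch along the body diagonal, so √3·a = 4r, so r = 0.4330a = 186.2 pm.
Packing fraction = Z·(4/3)πr³ / a³ = 2 × (4/3)π × (186.2)³ / (430)³ = 0.6802 = 68.0%.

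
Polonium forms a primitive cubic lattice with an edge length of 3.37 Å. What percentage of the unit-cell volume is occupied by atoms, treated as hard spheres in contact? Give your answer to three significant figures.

52.4%

In a simple cubic lattice atoms touch along the cell edge, so a = 2r, so r = 0.5000a = 1.685 Å.
Packing fraction = Z·(4/3)πr³ / a³ = 1 × (4/3)π × (1.685)³ / (3.37)³ = 0.5236 = 52.4%.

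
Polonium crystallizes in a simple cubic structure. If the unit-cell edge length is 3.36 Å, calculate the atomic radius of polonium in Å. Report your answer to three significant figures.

In a simple cubic lattice, atoms touch along the cell edge, so a = 2r.
r = a/2 = 3.36/2 = 1.68 Å.

1.68 Å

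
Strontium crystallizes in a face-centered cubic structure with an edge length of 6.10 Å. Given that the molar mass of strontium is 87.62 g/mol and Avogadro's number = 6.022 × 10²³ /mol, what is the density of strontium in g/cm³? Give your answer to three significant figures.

2.56 g/cm³

An FCC unit cell contains Z = 4 atoms.
Cell volume: a³ = (6.10 Å)³ = (6.100 × 10^-8 cm)³ = 2.270 × 10^-22 cm³.
ρ = Z·M/(N_A·a³) = 4 × 87.62 / (6.022 × 10²³ × 2.270 × 10^-22) = 2.564 g/cm³.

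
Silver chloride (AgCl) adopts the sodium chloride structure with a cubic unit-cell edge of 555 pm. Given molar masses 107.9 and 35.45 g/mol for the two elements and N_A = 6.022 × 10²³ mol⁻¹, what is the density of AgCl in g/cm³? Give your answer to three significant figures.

The sodium chloride structure contains Z = 4 formula units per cell; M(AgCl) = 107.9 + 35.45 = 143.35 g/mol.
a³ = (5.550 × 10^-8 cm)³ = 1.710 × 10^-22 cm³.
ρ = 4 × 143.35 / (6.022 × 10²³ × 1.710 × 10^-22) = 5.570 g/cm³.

5.57 g/cm³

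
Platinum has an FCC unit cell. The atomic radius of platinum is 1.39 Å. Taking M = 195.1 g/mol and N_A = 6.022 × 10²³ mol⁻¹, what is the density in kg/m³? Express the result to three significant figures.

21300 kg/m³

In an FCC lattice, atoms touch along the face diagonal, so √2·a = 4r, giving a = 3.932 Å = 3.932 × 10^-8 cm.
With Z = 4, ρ = Z·M/(N_A·a³) = 4 × 195.1 / (6.022 × 10²³ × 6.077 × 10^-23) = 21.33 g/cm³ = 21300 kg/m³.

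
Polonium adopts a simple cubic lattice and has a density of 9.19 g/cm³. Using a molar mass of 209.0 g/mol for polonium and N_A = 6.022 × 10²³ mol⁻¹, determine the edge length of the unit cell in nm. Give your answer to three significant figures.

0.336 nm

With Z = 1 atom per simple cubic cell, a³ = Z·M/(N_A·ρ) = 1 × 209.0 / (6.022 × 10²³ × 9.190 g/cm³) = 3.777 × 10^-23 cm³.
a = (3.777 × 10^-23)^(1/3) = 3.355 × 10^-8 cm = 0.336 nm.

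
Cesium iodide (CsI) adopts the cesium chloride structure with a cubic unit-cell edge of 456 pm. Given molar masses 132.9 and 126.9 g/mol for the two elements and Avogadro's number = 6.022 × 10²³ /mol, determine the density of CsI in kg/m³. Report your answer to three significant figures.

The cesium chloride structure contains Z = 1 formula unit per cell; M(CsI) = 132.9 + 126.9 = 259.8 g/mol.
a³ = (4.560 × 10^-8 cm)³ = 9.482 × 10^-23 cm³.
ρ = 1 × 259.8 / (6.022 × 10²³ × 9.482 × 10^-23) = 4.550 g/cm³ = 4550 kg/m³.

4550 kg/m³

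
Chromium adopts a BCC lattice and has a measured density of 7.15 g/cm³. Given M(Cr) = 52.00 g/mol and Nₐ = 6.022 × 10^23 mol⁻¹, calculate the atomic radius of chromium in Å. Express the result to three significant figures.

For a BCC cell (Z = 2), a³ = Z·M/(N_A·ρ) = 2 × 52.00 / (6.022 × 10²³ × 7.150) = 2.415 × 10^-23 cm³, so a = 2.891 × 10^-8 cm = 2.891 Å.
Atoms touch along the body diagonal, so √3·a = 4r, so r = 0.4330 × a = 1.25 Å.

1.25 Å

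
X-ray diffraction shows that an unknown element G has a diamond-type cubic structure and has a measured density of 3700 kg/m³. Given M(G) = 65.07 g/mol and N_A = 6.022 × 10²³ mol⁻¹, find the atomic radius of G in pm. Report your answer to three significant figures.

133 pm

For a diamond cubic cell (Z = 8), a³ = Z·M/(N_A·ρ) = 8 × 65.07 / (6.022 × 10²³ × 3.700) = 2.336 × 10^-22 cm³, so a = 6.159 × 10^-8 cm = 615.9 pm.
Nearest neighbors lie along the body diagonal with √3·a = 8r, so r = 0.2165 × a = 133 pm.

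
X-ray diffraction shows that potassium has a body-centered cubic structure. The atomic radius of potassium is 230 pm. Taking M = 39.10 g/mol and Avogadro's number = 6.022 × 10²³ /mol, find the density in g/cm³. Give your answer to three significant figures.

0.867 g/cm³

In a BCC lattice, atoms touch along the body diagonal, so √3·a = 4r, giving a = 531.2 pm = 5.312 × 10^-8 cm.
With Z = 2, ρ = Z·M/(N_A·a³) = 2 × 39.10 / (6.022 × 10²³ × 1.499 × 10^-22) = 0.8665 g/cm³.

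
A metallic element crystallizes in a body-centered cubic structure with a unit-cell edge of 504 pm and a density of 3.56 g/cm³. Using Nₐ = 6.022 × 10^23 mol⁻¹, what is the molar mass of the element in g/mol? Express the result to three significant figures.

A BCC cell has Z = 2 atoms; a = 5.040 × 10^-8 cm.
M = ρ·N_A·a³/Z = 3.56 × 6.022 × 10²³ × 1.280 × 10^-22 / 2 = 137 g/mol.

137 g/mol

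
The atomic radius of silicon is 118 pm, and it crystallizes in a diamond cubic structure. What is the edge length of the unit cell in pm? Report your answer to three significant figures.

545 pm

In a diamond cubic lattice, nearest neighbors lie along the body diagonal with √3·a = 8r.
a = 8r/√3 = 8 × 118 / 1.7321 = 545 pm.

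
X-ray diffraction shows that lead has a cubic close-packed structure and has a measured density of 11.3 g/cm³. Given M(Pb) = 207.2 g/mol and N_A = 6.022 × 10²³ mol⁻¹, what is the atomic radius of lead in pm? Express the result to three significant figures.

175 pm

For an FCC cell (Z = 4), a³ = Z·M/(N_A·ρ) = 4 × 207.2 / (6.022 × 10²³ × 11.30) = 1.218 × 10^-22 cm³, so a = 4.957 × 10^-8 cm = 495.7 pm.
Atoms touch along the face diagonal, so √2·a = 4r, so r = 0.3536 × a = 175 pm.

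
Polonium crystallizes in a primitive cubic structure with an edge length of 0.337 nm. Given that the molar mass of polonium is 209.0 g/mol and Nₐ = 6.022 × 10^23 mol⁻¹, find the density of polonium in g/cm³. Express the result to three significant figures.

A simple cubic unit cell contains Z = 1 atom.
Cell volume: a³ = (0.337 nm)³ = (3.370 × 10^-8 cm)³ = 3.827 × 10^-23 cm³.
ρ = Z·M/(N_A·a³) = 1 × 209.0 / (6.022 × 10²³ × 3.827 × 10^-23) = 9.068 g/cm³.

9.07 g/cm³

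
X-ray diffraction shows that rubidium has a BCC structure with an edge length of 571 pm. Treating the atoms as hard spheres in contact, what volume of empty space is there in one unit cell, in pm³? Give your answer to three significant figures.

In a BCC lattice atoms touch along the body diagonal, so √3·a = 4r, so r = 0.4330a = 247.3 pm.
V_cell = a³ = 1.862 × 10^8 pm³; V_atoms = 2 × (4/3)πr³ = 1.266 × 10^8 pm³.
Empty space = 1.862 × 10^8 − 1.266 × 10^8 = 5.95 × 10^7 pm³.

5.95 × 10^7 pm³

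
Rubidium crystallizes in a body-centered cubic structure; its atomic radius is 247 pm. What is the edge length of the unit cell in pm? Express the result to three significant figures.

In a BCC lattice, atoms touch along the body diagonal, so √3·a = 4r.
a = 4r/√3 = 4 × 247 / 1.7321 = 570 pm.

570 pm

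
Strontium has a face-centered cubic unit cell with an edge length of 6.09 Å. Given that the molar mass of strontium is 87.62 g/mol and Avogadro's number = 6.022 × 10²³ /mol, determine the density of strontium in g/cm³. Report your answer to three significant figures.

An FCC unit cell contains Z = 4 atoms.
Cell volume: a³ = (6.09 Å)³ = (6.090 × 10^-8 cm)³ = 2.259 × 10^-22 cm³.
ρ = Z·M/(N_A·a³) = 4 × 87.62 / (6.022 × 10²³ × 2.259 × 10^-22) = 2.577 g/cm³.

2.58 g/cm³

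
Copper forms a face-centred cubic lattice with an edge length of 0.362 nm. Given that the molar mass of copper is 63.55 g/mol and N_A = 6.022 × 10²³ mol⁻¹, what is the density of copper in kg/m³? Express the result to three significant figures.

8900 kg/m³

An FCC unit cell contains Z = 4 atoms.
Cell volume: a³ = (0.362 nm)³ = (3.620 × 10^-8 cm)³ = 4.744 × 10^-23 cm³.
ρ = Z·M/(N_A·a³) = 4 × 63.55 / (6.022 × 10²³ × 4.744 × 10^-23) = 8.898 g/cm³ = 8900 kg/m³.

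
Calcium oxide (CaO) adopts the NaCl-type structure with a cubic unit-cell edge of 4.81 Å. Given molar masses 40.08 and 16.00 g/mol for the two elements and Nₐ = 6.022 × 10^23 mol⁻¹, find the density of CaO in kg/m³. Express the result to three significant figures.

3350 kg/m³

The NaCl-type structure contains Z = 4 formula units per cell; M(CaO) = 40.08 + 16.00 = 56.08 g/mol.
a³ = (4.810 × 10^-8 cm)³ = 1.113 × 10^-22 cm³.
ρ = 4 × 56.08 / (6.022 × 10²³ × 1.113 × 10^-22) = 3.347 g/cm³ = 3350 kg/m³.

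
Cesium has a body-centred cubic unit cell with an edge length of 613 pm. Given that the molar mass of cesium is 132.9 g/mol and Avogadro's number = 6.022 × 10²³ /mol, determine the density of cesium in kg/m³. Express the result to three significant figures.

1920 kg/m³

A BCC unit cell contains Z = 2 atoms.
Cell volume: a³ = (613 pm)³ = (6.130 × 10^-8 cm)³ = 2.303 × 10^-22 cm³.
ρ = Z·M/(N_A·a³) = 2 × 132.9 / (6.022 × 10²³ × 2.303 × 10^-22) = 1.916 g/cm³ = 1920 kg/m³.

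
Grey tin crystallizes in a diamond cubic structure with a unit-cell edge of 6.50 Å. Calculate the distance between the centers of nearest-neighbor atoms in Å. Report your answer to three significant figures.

2.81 Å

In a diamond cubic structure, nearest neighbors lie along the body diagonal with √3·a = 8r; the nearest-neighbor distance equals 2r = 0.4330·a.
d = 0.4330 × 6.50 = 2.81 Å.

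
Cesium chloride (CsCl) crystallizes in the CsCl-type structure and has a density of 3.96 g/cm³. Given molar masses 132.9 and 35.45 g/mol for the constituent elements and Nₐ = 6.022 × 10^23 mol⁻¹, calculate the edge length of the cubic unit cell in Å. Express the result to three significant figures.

M(CsCl) = 168.35 g/mol; Z = 1 formula unit per cell.
a³ = Z·M/(N_A·ρ) = 1 × 168.35 / (6.022 × 10²³ × 3.96) = 7.060 × 10^-23 cm³, so a = 4.133 × 10^-8 cm = 4.13 Å.

4.13 Å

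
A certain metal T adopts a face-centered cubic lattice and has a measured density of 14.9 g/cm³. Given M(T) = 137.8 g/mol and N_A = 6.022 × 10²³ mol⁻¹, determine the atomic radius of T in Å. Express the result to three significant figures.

For an FCC cell (Z = 4), a³ = Z·M/(N_A·ρ) = 4 × 137.8 / (6.022 × 10²³ × 14.90) = 6.143 × 10^-23 cm³, so a = 3.946 × 10^-8 cm = 3.946 Å.
Atoms touch along the face diagonal, so √2·a = 4r, so r = 0.3536 × a = 1.40 Å.

1.40 Å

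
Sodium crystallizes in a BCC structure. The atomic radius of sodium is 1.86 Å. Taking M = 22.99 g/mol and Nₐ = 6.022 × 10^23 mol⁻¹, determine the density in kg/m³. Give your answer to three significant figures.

In a BCC lattice, atoms touch along the body diagonal, so √3·a = 4r, giving a = 4.295 Å = 4.295 × 10^-8 cm.
With Z = 2, ρ = Z·M/(N_A·a³) = 2 × 22.99 / (6.022 × 10²³ × 7.926 × 10^-23) = 0.9634 g/cm³ = 963 kg/m³.

963 kg/m³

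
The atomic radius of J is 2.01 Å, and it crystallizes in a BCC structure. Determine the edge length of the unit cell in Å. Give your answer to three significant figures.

4.64 Å

In a BCC lattice, atoms touch along the body diagonal, so √3·a = 4r.
a = 4r/√3 = 4 × 2.01 / 1.7321 = 4.64 Å.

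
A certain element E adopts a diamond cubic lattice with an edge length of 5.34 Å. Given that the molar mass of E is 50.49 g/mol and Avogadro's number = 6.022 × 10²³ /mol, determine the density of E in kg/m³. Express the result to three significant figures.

4400 kg/m³

A diamond cubic unit cell contains Z = 8 atoms.
Cell volume: a³ = (5.34 Å)³ = (5.340 × 10^-8 cm)³ = 1.523 × 10^-22 cm³.
ρ = Z·M/(N_A·a³) = 8 × 50.49 / (6.022 × 10²³ × 1.523 × 10^-22) = 4.405 g/cm³ = 4400 kg/m³.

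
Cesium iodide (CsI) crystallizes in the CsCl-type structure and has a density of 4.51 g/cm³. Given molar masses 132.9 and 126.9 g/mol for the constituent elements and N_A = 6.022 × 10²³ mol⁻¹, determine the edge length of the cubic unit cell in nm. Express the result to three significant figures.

M(CsI) = 259.8 g/mol; Z = 1 formula unit per cell.
a³ = Z·M/(N_A·ρ) = 1 × 259.8 / (6.022 × 10²³ × 4.51) = 9.566 × 10^-23 cm³, so a = 4.573 × 10^-8 cm = 0.457 nm.

0.457 nm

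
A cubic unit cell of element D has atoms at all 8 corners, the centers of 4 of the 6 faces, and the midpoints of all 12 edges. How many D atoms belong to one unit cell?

Corner atoms are shared by 8 cells (1/8 each), face atoms by 2 (1/2 each), edge atoms by 4 (1/4 each).
Net atoms = 8 × 1/8 + 4 × 1/2 + 12 × 1/4 = 1 + 2 + 3 = 6.

6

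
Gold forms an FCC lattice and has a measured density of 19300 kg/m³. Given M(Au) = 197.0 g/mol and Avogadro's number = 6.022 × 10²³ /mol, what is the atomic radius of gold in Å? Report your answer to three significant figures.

For an FCC cell (Z = 4), a³ = Z·M/(N_A·ρ) = 4 × 197.0 / (6.022 × 10²³ × 19.30) = 6.780 × 10^-23 cm³, so a = 4.078 × 10^-8 cm = 4.078 Å.
Atoms touch along the face diagonal, so √2·a = 4r, so r = 0.3536 × a = 1.44 Å.

1.44 Å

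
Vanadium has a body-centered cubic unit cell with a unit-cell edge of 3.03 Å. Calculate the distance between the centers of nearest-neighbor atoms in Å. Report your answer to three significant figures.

In a BCC structure, atoms touch along the body diagonal, so √3·a = 4r; the nearest-neighbor distance equals 2r = 0.8660·a.
d = 0.8660 × 3.03 = 2.62 Å.

2.62 Å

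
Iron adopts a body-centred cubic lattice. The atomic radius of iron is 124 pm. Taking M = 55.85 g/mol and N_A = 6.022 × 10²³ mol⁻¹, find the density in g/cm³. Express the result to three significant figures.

In a BCC lattice, atoms touch along the body diagonal, so √3·a = 4r, giving a = 286.4 pm = 2.864 × 10^-8 cm.
With Z = 2, ρ = Z·M/(N_A·a³) = 2 × 55.85 / (6.022 × 10²³ × 2.348 × 10^-23) = 7.899 g/cm³.

7.90 g/cm³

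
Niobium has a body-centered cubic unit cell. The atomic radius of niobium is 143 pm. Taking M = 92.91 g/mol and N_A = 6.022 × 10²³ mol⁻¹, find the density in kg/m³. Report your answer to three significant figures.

In a BCC lattice, atoms touch along the body diagonal, so √3·a = 4r, giving a = 330.2 pm = 3.302 × 10^-8 cm.
With Z = 2, ρ = Z·M/(N_A·a³) = 2 × 92.91 / (6.022 × 10²³ × 3.602 × 10^-23) = 8.567 g/cm³ = 8570 kg/m³.

8570 kg/m³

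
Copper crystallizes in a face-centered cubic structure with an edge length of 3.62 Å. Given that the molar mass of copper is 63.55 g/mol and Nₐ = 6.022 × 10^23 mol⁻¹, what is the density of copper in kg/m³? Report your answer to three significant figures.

An FCC unit cell contains Z = 4 atoms.
Cell volume: a³ = (3.62 Å)³ = (3.620 × 10^-8 cm)³ = 4.744 × 10^-23 cm³.
ρ = Z·M/(N_A·a³) = 4 × 63.55 / (6.022 × 10²³ × 4.744 × 10^-23) = 8.898 g/cm³ = 8900 kg/m³.

8900 kg/m³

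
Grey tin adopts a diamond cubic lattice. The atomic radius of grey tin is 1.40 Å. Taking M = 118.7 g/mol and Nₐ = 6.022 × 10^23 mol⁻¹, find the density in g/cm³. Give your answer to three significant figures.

In a diamond cubic lattice, nearest neighbors lie along the body diagonal with √3·a = 8r, giving a = 6.466 Å = 6.466 × 10^-8 cm.
With Z = 8, ρ = Z·M/(N_A·a³) = 8 × 118.7 / (6.022 × 10²³ × 2.704 × 10^-22) = 5.832 g/cm³.

5.83 g/cm³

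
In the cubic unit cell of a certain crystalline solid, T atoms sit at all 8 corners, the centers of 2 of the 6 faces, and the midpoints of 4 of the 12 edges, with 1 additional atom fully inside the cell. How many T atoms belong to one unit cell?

Corner atoms are shared by 8 cells (1/8 each), face atoms by 2 (1/2 each), edge atoms by 4 (1/4 each), interior atoms are unshared.
Net atoms = 8 × 1/8 + 2 × 1/2 + 4 × 1/4 + 1 = 1 + 1 + 1 + 1 = 4.

4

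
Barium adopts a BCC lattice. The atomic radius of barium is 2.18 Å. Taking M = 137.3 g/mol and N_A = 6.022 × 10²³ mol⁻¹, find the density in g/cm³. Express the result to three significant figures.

3.57 g/cm³

In a BCC lattice, atoms touch along the body diagonal, so √3·a = 4r, giving a = 5.034 Å = 5.034 × 10^-8 cm.
With Z = 2, ρ = Z·M/(N_A·a³) = 2 × 137.3 / (6.022 × 10²³ × 1.276 × 10^-22) = 3.573 g/cm³.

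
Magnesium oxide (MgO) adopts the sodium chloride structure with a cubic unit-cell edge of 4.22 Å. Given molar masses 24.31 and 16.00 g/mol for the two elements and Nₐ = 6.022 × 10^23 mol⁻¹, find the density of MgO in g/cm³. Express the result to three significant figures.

3.56 g/cm³

The sodium chloride structure contains Z = 4 formula units per cell; M(MgO) = 24.31 + 16.00 = 40.31 g/mol.
a³ = (4.220 × 10^-8 cm)³ = 7.515 × 10^-23 cm³.
ρ = 4 × 40.31 / (6.022 × 10²³ × 7.515 × 10^-23) = 3.563 g/cm³.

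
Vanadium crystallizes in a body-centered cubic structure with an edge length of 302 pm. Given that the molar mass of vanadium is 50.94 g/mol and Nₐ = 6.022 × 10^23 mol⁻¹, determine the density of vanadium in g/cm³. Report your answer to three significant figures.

6.14 g/cm³

A BCC unit cell contains Z = 2 atoms.
Cell volume: a³ = (302 pm)³ = (3.020 × 10^-8 cm)³ = 2.754 × 10^-23 cm³.
ρ = Z·M/(N_A·a³) = 2 × 50.94 / (6.022 × 10²³ × 2.754 × 10^-23) = 6.142 g/cm³.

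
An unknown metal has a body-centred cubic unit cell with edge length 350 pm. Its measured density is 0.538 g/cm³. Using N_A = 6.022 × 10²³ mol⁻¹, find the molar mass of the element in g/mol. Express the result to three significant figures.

A BCC cell has Z = 2 atoms; a = 3.500 × 10^-8 cm.
M = ρ·N_A·a³/Z = 0.538 × 6.022 × 10²³ × 4.288 × 10^-23 / 2 = 6.95 g/mol.

6.95 g/mol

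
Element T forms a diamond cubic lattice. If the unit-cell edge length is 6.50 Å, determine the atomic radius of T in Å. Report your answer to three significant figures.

In a diamond cubic lattice, nearest neighbors lie along the body diagonal with √3·a = 8r.
r = √3·a/8 = 1.7321 × 6.50 / 8 = 1.41 Å.

1.41 Å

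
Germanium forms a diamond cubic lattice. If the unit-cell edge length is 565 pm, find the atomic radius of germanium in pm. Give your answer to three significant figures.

122 pm

In a diamond cubic lattice, nearest neighbors lie along the body diagonal with √3·a = 8r.
r = √3·a/8 = 1.7321 × 565 / 8 = 122 pm.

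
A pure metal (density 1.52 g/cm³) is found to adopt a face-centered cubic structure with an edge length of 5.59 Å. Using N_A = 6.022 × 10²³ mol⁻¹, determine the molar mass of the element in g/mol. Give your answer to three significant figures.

An FCC cell has Z = 4 atoms; a = 5.590 × 10^-8 cm.
M = ρ·N_A·a³/Z = 1.52 × 6.022 × 10²³ × 1.747 × 10^-22 / 4 = 40.0 g/mol.

40.0 g/mol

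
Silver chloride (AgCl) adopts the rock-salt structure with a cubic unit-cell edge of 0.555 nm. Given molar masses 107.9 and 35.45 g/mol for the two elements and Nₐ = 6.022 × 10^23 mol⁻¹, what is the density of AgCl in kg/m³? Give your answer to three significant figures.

The rock-salt structure contains Z = 4 formula units per cell; M(AgCl) = 107.9 + 35.45 = 143.35 g/mol.
a³ = (5.550 × 10^-8 cm)³ = 1.710 × 10^-22 cm³.
ρ = 4 × 143.35 / (6.022 × 10²³ × 1.710 × 10^-22) = 5.570 g/cm³ = 5570 kg/m³.

5570 kg/m³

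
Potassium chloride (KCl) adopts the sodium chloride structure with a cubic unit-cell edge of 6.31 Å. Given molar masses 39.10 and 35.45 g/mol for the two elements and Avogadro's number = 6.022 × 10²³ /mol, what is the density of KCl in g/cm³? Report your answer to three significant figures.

1.97 g/cm³

The sodium chloride structure contains Z = 4 formula units per cell; M(KCl) = 39.10 + 35.45 = 74.55 g/mol.
a³ = (6.310 × 10^-8 cm)³ = 2.512 × 10^-22 cm³.
ρ = 4 × 74.55 / (6.022 × 10²³ × 2.512 × 10^-22) = 1.971 g/cm³.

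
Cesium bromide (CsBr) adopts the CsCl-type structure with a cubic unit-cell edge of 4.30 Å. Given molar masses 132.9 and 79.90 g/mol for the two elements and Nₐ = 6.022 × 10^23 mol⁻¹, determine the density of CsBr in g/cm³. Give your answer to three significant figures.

The CsCl-type structure contains Z = 1 formula unit per cell; M(CsBr) = 132.9 + 79.90 = 212.8 g/mol.
a³ = (4.300 × 10^-8 cm)³ = 7.951 × 10^-23 cm³.
ρ = 1 × 212.8 / (6.022 × 10²³ × 7.951 × 10^-23) = 4.445 g/cm³.

4.44 g/cm³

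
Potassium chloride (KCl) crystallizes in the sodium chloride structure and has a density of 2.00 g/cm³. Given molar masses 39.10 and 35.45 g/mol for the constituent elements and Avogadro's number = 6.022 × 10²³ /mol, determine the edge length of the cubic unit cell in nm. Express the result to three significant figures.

M(KCl) = 74.55 g/mol; Z = 4 formula units per cell.
a³ = Z·M/(N_A·ρ) = 4 × 74.55 / (6.022 × 10²³ × 2.00) = 2.476 × 10^-22 cm³, so a = 6.279 × 10^-8 cm = 0.628 nm.

0.628 nm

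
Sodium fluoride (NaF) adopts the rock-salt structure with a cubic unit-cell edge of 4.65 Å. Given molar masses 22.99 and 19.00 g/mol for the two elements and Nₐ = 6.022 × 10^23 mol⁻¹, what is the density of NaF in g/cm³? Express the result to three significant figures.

2.77 g/cm³

The rock-salt structure contains Z = 4 formula units per cell; M(NaF) = 22.99 + 19.00 = 41.99 g/mol.
a³ = (4.650 × 10^-8 cm)³ = 1.005 × 10^-22 cm³.
ρ = 4 × 41.99 / (6.022 × 10²³ × 1.005 × 10^-22) = 2.774 g/cm³.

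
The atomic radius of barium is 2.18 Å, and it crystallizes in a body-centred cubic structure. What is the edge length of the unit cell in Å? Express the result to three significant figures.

5.03 Å

In a BCC lattice, atoms touch along the body diagonal, so √3·a = 4r.
a = 4r/√3 = 4 × 2.18 / 1.7321 = 5.03 Å.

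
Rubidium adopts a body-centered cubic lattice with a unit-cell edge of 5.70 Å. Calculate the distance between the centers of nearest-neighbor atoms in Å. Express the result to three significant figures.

In a BCC structure, atoms touch along the body diagonal, so √3·a = 4r; the nearest-neighbor distance equals 2r = 0.8660·a.
d = 0.8660 × 5.70 = 4.94 Å.

4.94 Å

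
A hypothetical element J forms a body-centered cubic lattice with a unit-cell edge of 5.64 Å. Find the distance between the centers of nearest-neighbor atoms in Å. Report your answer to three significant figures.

4.88 Å

In a BCC structure, atoms touch along the body diagonal, so √3·a = 4r; the nearest-neighbor distance equals 2r = 0.8660·a.
d = 0.8660 × 5.64 = 4.88 Å.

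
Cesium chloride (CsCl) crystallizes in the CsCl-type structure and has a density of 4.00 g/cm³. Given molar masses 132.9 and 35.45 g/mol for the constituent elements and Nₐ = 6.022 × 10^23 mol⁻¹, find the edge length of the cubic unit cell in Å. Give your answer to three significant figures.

4.12 Å

M(CsCl) = 168.35 g/mol; Z = 1 formula unit per cell.
a³ = Z·M/(N_A·ρ) = 1 × 168.35 / (6.022 × 10²³ × 4.00) = 6.989 × 10^-23 cm³, so a = 4.119 × 10^-8 cm = 4.12 Å.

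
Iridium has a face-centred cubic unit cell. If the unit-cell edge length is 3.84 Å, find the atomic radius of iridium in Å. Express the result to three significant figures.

In an FCC lattice, atoms touch along the face diagonal, so √2·a = 4r.
r = √2·a/4 = 1.4142 × 3.84 / 4 = 1.36 Å.

1.36 Å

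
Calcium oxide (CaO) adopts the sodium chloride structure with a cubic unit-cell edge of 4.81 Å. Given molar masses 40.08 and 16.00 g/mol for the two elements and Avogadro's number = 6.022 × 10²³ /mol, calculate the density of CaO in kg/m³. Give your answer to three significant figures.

The sodium chloride structure contains Z = 4 formula units per cell; M(CaO) = 40.08 + 16.00 = 56.08 g/mol.
a³ = (4.810 × 10^-8 cm)³ = 1.113 × 10^-22 cm³.
ρ = 4 × 56.08 / (6.022 × 10²³ × 1.113 × 10^-22) = 3.347 g/cm³ = 3350 kg/m³.

3350 kg/m³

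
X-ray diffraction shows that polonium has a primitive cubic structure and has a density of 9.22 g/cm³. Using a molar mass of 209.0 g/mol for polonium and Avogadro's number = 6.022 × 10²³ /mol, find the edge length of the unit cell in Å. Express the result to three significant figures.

3.35 Å

With Z = 1 atom per simple cubic cell, a³ = Z·M/(N_A·ρ) = 1 × 209.0 / (6.022 × 10²³ × 9.220 g/cm³) = 3.764 × 10^-23 cm³.
a = (3.764 × 10^-23)^(1/3) = 3.351 × 10^-8 cm = 3.35 Å.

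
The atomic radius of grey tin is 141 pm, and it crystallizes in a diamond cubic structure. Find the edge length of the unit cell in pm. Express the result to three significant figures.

651 pm

In a diamond cubic lattice, nearest neighbors lie along the body diagonal with √3·a = 8r.
a = 8r/√3 = 8 × 141 / 1.7321 = 651 pm.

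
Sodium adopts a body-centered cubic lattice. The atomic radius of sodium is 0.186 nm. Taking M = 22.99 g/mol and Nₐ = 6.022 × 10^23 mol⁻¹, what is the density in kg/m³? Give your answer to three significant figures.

In a BCC lattice, atoms touch along the body diagonal, so √3·a = 4r, giving a = 0.4295 nm = 4.295 × 10^-8 cm.
With Z = 2, ρ = Z·M/(N_A·a³) = 2 × 22.99 / (6.022 × 10²³ × 7.926 × 10^-23) = 0.9634 g/cm³ = 963 kg/m³.

963 kg/m³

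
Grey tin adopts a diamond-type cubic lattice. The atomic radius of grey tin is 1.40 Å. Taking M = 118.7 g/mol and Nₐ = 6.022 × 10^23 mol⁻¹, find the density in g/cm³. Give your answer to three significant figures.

In a diamond cubic lattice, nearest neighbors lie along the body diagonal with √3·a = 8r, giving a = 6.466 Å = 6.466 × 10^-8 cm.
With Z = 8, ρ = Z·M/(N_A·a³) = 8 × 118.7 / (6.022 × 10²³ × 2.704 × 10^-22) = 5.832 g/cm³.

5.83 g/cm³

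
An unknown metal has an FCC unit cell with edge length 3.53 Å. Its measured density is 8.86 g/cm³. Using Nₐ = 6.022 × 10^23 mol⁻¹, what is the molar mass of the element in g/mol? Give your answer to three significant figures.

An FCC cell has Z = 4 atoms; a = 3.530 × 10^-8 cm.
M = ρ·N_A·a³/Z = 8.86 × 6.022 × 10²³ × 4.399 × 10^-23 / 4 = 58.7 g/mol.

58.7 g/mol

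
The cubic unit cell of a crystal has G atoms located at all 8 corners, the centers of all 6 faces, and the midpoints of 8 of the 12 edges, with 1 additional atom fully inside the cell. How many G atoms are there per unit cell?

Corner atoms are shared by 8 cells (1/8 each), face atoms by 2 (1/2 each), edge atoms by 4 (1/4 each), interior atoms are unshared.
Net atoms = 8 × 1/8 + 6 × 1/2 + 8 × 1/4 + 1 = 1 + 3 + 2 + 1 = 7.

7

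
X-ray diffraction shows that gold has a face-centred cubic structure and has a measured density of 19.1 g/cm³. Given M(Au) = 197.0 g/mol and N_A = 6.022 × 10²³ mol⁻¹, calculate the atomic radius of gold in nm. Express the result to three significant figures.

For an FCC cell (Z = 4), a³ = Z·M/(N_A·ρ) = 4 × 197.0 / (6.022 × 10²³ × 19.10) = 6.851 × 10^-23 cm³, so a = 4.092 × 10^-8 cm = 0.4092 nm.
Atoms touch along the face diagonal, so √2·a = 4r, so r = 0.3536 × a = 0.145 nm.

0.145 nm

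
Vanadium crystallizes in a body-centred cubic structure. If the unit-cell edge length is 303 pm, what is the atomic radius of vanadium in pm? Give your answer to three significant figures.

131 pm

In a BCC lattice, atoms touch along the body diagonal, so √3·a = 4r.
r = √3·a/4 = 1.7321 × 303 / 4 = 131 pm.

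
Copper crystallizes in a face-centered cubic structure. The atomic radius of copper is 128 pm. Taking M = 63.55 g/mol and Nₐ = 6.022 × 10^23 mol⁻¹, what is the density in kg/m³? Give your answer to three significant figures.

In an FCC lattice, atoms touch along the face diagonal, so √2·a = 4r, giving a = 362.0 pm = 3.620 × 10^-8 cm.
With Z = 4, ρ = Z·M/(N_A·a³) = 4 × 63.55 / (6.022 × 10²³ × 4.745 × 10^-23) = 8.895 g/cm³ = 8900 kg/m³.

8900 kg/m³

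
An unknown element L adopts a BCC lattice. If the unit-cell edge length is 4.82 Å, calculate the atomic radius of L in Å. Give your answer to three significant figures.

2.09 Å

In a BCC lattice, atoms touch along the body diagonal, so √3·a = 4r.
r = √3·a/4 = 1.7321 × 4.82 / 4 = 2.09 Å.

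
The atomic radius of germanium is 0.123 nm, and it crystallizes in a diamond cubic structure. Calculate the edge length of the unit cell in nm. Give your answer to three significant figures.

In a diamond cubic lattice, nearest neighbors lie along the body diagonal with √3·a = 8r.
a = 8r/√3 = 8 × 0.123 / 1.7321 = 0.568 nm.

0.568 nm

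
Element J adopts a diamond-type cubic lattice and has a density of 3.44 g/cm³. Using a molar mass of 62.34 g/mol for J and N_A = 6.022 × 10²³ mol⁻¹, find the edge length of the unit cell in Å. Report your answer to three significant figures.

6.22 Å

With Z = 8 atoms per diamond cubic cell, a³ = Z·M/(N_A·ρ) = 8 × 62.34 / (6.022 × 10²³ × 3.440 g/cm³) = 2.407 × 10^-22 cm³.
a = (2.407 × 10^-22)^(1/3) = 6.221 × 10^-8 cm = 6.22 Å.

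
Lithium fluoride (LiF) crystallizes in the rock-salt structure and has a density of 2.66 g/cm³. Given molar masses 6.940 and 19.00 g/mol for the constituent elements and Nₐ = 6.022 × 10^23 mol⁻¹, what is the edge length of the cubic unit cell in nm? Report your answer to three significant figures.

M(LiF) = 25.94 g/mol; Z = 4 formula units per cell.
a³ = Z·M/(N_A·ρ) = 4 × 25.94 / (6.022 × 10²³ × 2.66) = 6.478 × 10^-23 cm³, so a = 4.016 × 10^-8 cm = 0.402 nm.

0.402 nm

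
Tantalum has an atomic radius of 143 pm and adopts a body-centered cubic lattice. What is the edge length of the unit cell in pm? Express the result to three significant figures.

330 pm

In a BCC lattice, atoms touch along the body diagonal, so √3·a = 4r.
a = 4r/√3 = 4 × 143 / 1.7321 = 330 pm.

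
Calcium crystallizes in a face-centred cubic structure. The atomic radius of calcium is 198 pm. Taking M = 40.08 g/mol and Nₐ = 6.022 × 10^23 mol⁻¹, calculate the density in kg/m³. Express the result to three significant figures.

In an FCC lattice, atoms touch along the face diagonal, so √2·a = 4r, giving a = 560.0 pm = 5.600 × 10^-8 cm.
With Z = 4, ρ = Z·M/(N_A·a³) = 4 × 40.08 / (6.022 × 10²³ × 1.756 × 10^-22) = 1.516 g/cm³ = 1520 kg/m³.

1520 kg/m³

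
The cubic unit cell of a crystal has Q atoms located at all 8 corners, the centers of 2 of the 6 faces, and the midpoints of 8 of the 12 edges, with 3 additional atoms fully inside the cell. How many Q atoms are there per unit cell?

Corner atoms are shared by 8 cells (1/8 each), face atoms by 2 (1/2 each), edge atoms by 4 (1/4 each), interior atoms are unshared.
Net atoms = 8 × 1/8 + 2 × 1/2 + 8 × 1/4 + 3 = 1 + 1 + 2 + 3 = 7.

7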